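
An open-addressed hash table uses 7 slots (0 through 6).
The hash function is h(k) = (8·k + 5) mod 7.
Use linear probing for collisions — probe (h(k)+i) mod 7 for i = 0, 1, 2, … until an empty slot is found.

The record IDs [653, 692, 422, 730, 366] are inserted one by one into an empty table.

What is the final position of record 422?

1

Insert 653: h=0, slot 0 empty => index 0.
Insert 692: h=4, slot 4 empty => index 4.
Insert 422: h=0, slot 0 occupied => index 1.
Insert 730: h=0, slots 0,1 occupied => index 2.
Insert 366: h=0, slots 0,1,2 occupied => index 3.
Table: [653, 422, 730, 366, 692, —, —]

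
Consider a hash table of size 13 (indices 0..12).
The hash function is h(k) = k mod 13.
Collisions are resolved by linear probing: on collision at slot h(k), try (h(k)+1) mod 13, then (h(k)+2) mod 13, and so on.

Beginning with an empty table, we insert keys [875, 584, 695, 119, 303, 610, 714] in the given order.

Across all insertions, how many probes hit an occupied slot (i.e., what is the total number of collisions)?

4

875: h=4 → slot 4
584: h=12 → slot 12
695: h=6 → slot 6
119: h=2 → slot 2
303: h=4, probe 4,5 → slot 5
610: h=12, probe 12,0 → slot 0
714: h=12, probe 12,0,1 → slot 1
Table: [610, 714, 119, _, 875, 303, 695, _, _, _, _, _, 584]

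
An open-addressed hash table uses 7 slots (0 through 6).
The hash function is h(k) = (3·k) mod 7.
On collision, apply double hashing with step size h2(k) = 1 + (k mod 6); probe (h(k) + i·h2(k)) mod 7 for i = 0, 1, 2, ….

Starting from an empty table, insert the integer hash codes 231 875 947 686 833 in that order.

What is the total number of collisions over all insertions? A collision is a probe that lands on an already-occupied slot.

231: h=0 -> slot 0
875: h=0, h2=6, probe 0,6 -> slot 6
947: h=6, h2=6, probe 6,5 -> slot 5
686: h=0, h2=3, probe 0,3 -> slot 3
833: h=0, h2=6, probe 0,6,5,4 -> slot 4
Table: [231, ., ., 686, 833, 947, 875]

6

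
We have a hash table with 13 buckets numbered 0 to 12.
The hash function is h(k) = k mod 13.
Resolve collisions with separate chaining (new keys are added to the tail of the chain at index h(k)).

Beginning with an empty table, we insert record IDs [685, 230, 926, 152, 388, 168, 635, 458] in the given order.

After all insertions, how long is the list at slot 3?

2

685 -> bucket 9
230 -> bucket 9 (collision)
926 -> bucket 3
152 -> bucket 9 (collision)
388 -> bucket 11
168 -> bucket 12
635 -> bucket 11 (collision)
458 -> bucket 3 (collision)
Final buckets:
0: -
1: -
2: -
3: 926 -> 458
4: -
5: -
6: -
7: -
8: -
9: 685 -> 230 -> 152
10: -
11: 388 -> 635
12: 168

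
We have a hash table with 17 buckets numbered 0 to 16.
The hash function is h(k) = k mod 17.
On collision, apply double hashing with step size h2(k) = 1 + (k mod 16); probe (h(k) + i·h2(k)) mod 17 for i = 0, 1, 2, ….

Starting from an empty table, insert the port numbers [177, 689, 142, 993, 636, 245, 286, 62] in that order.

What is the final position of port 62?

177: h=7 => slot 7
689: h=9 => slot 9
142: h=6 => slot 6
993: h=7, h2=2, probe 7,9,11 => slot 11
636: h=7, h2=13, probe 7,3 => slot 3
245: h=7, h2=6, probe 7,13 => slot 13
286: h=14 => slot 14
62: h=11, h2=15, probe 11,9,7,5 => slot 5
Table: [∅, ∅, ∅, 636, ∅, 62, 142, 177, ∅, 689, ∅, 993, ∅, 245, 286, ∅, ∅]

5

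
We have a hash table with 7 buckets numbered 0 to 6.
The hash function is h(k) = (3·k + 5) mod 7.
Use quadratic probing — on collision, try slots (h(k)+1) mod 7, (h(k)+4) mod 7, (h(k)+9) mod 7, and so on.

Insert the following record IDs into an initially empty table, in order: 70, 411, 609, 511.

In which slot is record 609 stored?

2

Insert 70: h=5, slot 5 empty => index 5.
Insert 411: h=6, slot 6 empty => index 6.
Insert 609: h=5, slots 5,6 occupied => index 2.
Insert 511: h=5, slots 5,6,2 occupied => index 0.
Table: [511, ∅, 609, ∅, ∅, 70, 411]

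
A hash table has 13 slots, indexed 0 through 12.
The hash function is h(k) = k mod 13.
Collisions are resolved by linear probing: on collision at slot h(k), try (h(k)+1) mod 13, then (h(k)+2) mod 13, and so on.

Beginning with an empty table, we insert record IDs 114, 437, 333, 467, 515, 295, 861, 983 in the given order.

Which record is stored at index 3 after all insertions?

114: h=10 -> slot 10
437: h=8 -> slot 8
333: h=8, probe 8,9 -> slot 9
467: h=12 -> slot 12
515: h=8, probe 8,9,10,11 -> slot 11
295: h=9, probe 9,10,11,12,0 -> slot 0
861: h=3 -> slot 3
983: h=8, probe 8,9,10,11,12,0,1 -> slot 1
Table: [295, 983, -, 861, -, -, -, -, 437, 333, 114, 515, 467]

861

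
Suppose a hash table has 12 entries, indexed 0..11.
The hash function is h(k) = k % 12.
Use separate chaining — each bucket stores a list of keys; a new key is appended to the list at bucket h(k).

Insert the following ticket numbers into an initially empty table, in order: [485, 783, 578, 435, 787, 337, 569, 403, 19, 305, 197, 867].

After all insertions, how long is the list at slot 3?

3

485 -> bucket 5
783 -> bucket 3
578 -> bucket 2
435 -> bucket 3 (collision)
787 -> bucket 7
337 -> bucket 1
569 -> bucket 5 (collision)
403 -> bucket 7 (collision)
19 -> bucket 7 (collision)
305 -> bucket 5 (collision)
197 -> bucket 5 (collision)
867 -> bucket 3 (collision)
Final buckets:
0: ∅
1: 337
2: 578
3: 783 -> 435 -> 867
4: ∅
5: 485 -> 569 -> 305 -> 197
6: ∅
7: 787 -> 403 -> 19
8: ∅
9: ∅
10: ∅
11: ∅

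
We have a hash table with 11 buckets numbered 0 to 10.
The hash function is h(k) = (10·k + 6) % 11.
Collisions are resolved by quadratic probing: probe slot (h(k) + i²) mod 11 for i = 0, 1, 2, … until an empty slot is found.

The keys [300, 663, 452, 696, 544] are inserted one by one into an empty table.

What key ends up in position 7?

300 hashes to 3; slot 3 is free -> place at 3.
663 hashes to 3; 3 taken -> place at 4.
452 hashes to 5; slot 5 is free -> place at 5.
696 hashes to 3; 3,4 taken -> place at 7.
544 hashes to 1; slot 1 is free -> place at 1.
Table: [∅, 544, ∅, 300, 663, 452, ∅, 696, ∅, ∅, ∅]

696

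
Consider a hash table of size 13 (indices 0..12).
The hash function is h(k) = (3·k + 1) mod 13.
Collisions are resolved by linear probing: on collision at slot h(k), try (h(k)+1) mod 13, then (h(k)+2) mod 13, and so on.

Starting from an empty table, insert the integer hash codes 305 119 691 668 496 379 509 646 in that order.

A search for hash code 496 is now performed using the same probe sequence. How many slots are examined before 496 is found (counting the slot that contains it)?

3

Insert 305: h=6, slot 6 empty → index 6.
Insert 119: h=7, slot 7 empty → index 7.
Insert 691: h=7, slot 7 occupied → index 8.
Insert 668: h=3, slot 3 empty → index 3.
Insert 496: h=7, slots 7,8 occupied → index 9.
Insert 379: h=7, slots 7,8,9 occupied → index 10.
Insert 509: h=7, slots 7,8,9,10 occupied → index 11.
Insert 646: h=2, slot 2 empty → index 2.
Table: [., ., 646, 668, ., ., 305, 119, 691, 496, 379, 509, .]
Lookup 496: h=7, probe 7,8,9 → found at 9.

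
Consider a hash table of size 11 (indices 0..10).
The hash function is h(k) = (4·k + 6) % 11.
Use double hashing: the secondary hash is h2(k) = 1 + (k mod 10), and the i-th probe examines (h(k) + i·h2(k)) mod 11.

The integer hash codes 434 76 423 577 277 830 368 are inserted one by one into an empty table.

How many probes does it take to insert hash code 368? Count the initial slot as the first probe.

3

Insert 434: h=4, slot 4 empty → index 4.
Insert 76: h=2, slot 2 empty → index 2.
Insert 423: h=4, h2=4, slot 4 occupied → index 8.
Insert 577: h=4, h2=8, slot 4 occupied → index 1.
Insert 277: h=3, slot 3 empty → index 3.
Insert 830: h=4, h2=1, slot 4 occupied → index 5.
Insert 368: h=4, h2=9, slots 4,2 occupied → index 0.
Table: [368, 577, 76, 277, 434, 830, —, —, 423, —, —]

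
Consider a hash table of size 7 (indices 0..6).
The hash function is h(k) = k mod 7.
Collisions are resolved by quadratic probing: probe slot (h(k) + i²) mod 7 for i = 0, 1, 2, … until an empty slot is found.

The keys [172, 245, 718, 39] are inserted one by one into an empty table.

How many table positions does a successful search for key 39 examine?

3

172: h=4 -> slot 4
245: h=0 -> slot 0
718: h=4, probe 4,5 -> slot 5
39: h=4, probe 4,5,1 -> slot 1
Table: [245, 39, _, _, 172, 718, _]
Lookup 39: h=4, probe 4,5,1 → found at 1.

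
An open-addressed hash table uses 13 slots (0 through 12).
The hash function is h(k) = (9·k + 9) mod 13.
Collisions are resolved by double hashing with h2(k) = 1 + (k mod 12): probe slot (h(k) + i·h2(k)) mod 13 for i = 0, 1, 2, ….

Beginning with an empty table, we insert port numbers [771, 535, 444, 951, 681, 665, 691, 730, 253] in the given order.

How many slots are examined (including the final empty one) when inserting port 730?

3

771 hashes to 6; slot 6 is free -> place at 6.
535 hashes to 1; slot 1 is free -> place at 1.
444 hashes to 1, h2=1; 1 taken -> place at 2.
951 hashes to 1, h2=4; 1 taken -> place at 5.
681 hashes to 2, h2=10; 2 taken -> place at 12.
665 hashes to 1, h2=6; 1 taken -> place at 7.
691 hashes to 1, h2=8; 1 taken -> place at 9.
730 hashes to 1, h2=11; 1,12 taken -> place at 10.
253 hashes to 11; slot 11 is free -> place at 11.
Table: [—, 535, 444, —, —, 951, 771, 665, —, 691, 730, 253, 681]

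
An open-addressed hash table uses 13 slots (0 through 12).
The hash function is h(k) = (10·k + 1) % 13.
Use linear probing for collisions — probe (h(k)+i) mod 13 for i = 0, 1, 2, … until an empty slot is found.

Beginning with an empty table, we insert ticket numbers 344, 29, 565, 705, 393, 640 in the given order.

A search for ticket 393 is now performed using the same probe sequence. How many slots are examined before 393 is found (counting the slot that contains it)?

3

344: h=9 → slot 9
29: h=5 → slot 5
565: h=9, probe 9,10 → slot 10
705: h=5, probe 5,6 → slot 6
393: h=5, probe 5,6,7 → slot 7
640: h=5, probe 5,6,7,8 → slot 8
Table: [∅, ∅, ∅, ∅, ∅, 29, 705, 393, 640, 344, 565, ∅, ∅]
Lookup 393: h=5, probe 5,6,7 → found at 7.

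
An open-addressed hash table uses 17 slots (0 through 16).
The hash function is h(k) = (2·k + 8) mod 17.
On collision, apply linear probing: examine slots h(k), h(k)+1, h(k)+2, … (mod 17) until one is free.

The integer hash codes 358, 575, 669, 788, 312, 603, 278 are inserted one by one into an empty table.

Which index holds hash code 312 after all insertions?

5

358 hashes to 10; slot 10 is free => place at 10.
575 hashes to 2; slot 2 is free => place at 2.
669 hashes to 3; slot 3 is free => place at 3.
788 hashes to 3; 3 taken => place at 4.
312 hashes to 3; 3,4 taken => place at 5.
603 hashes to 7; slot 7 is free => place at 7.
278 hashes to 3; 3,4,5 taken => place at 6.
Table: [_, _, 575, 669, 788, 312, 278, 603, _, _, 358, _, _, _, _, _, _]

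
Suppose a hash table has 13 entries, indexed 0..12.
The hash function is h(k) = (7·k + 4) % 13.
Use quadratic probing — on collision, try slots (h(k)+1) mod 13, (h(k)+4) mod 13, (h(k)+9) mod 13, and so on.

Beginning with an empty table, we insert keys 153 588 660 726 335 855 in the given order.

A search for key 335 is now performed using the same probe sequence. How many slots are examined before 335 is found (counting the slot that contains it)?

Insert 153: h=9, slot 9 empty => index 9.
Insert 588: h=12, slot 12 empty => index 12.
Insert 660: h=9, slot 9 occupied => index 10.
Insert 726: h=3, slot 3 empty => index 3.
Insert 335: h=9, slots 9,10 occupied => index 0.
Insert 855: h=9, slots 9,10,0 occupied => index 5.
Table: [335, ., ., 726, ., 855, ., ., ., 153, 660, ., 588]
Lookup 335: h=9, probe 9,10,0 → found at 0.

3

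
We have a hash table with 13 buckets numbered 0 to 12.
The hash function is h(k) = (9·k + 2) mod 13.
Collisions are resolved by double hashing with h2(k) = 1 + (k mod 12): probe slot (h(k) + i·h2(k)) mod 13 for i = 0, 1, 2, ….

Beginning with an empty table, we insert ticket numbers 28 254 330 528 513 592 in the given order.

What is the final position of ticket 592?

Insert 28: h=7, slot 7 empty => index 7.
Insert 254: h=0, slot 0 empty => index 0.
Insert 330: h=8, slot 8 empty => index 8.
Insert 528: h=9, slot 9 empty => index 9.
Insert 513: h=4, slot 4 empty => index 4.
Insert 592: h=0, h2=5, slot 0 occupied => index 5.
Table: [254, ., ., ., 513, 592, ., 28, 330, 528, ., ., .]

5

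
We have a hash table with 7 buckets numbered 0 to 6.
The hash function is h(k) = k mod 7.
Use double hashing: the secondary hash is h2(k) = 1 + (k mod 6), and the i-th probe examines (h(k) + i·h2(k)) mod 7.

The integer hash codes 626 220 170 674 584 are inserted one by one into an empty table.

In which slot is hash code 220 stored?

1

626: h=3 => slot 3
220: h=3, h2=5, probe 3,1 => slot 1
170: h=2 => slot 2
674: h=2, h2=3, probe 2,5 => slot 5
584: h=3, h2=3, probe 3,6 => slot 6
Table: [., 220, 170, 626, ., 674, 584]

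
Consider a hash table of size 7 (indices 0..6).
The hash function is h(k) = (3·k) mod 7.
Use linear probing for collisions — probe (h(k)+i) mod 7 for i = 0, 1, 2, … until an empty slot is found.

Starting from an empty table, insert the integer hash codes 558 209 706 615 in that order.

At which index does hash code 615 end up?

558: h=1 → slot 1
209: h=4 → slot 4
706: h=4, probe 4,5 → slot 5
615: h=4, probe 4,5,6 → slot 6
Table: [., 558, ., ., 209, 706, 615]

6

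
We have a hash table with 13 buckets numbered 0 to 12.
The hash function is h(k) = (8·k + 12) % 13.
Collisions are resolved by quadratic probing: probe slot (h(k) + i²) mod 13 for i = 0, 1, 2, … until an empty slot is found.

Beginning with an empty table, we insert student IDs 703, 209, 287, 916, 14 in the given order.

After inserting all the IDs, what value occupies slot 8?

209

Insert 703: h=7, slot 7 empty -> index 7.
Insert 209: h=7, slot 7 occupied -> index 8.
Insert 287: h=7, slots 7,8 occupied -> index 11.
Insert 916: h=8, slot 8 occupied -> index 9.
Insert 14: h=7, slots 7,8,11 occupied -> index 3.
Table: [-, -, -, 14, -, -, -, 703, 209, 916, -, 287, -]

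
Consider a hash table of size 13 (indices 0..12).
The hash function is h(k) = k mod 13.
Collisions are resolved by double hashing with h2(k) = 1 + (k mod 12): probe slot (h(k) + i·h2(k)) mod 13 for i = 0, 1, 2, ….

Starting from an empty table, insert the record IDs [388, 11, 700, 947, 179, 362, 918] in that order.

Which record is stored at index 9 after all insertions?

388 hashes to 11; slot 11 is free -> place at 11.
11 hashes to 11, h2=12; 11 taken -> place at 10.
700 hashes to 11, h2=5; 11 taken -> place at 3.
947 hashes to 11, h2=12; 11,10 taken -> place at 9.
179 hashes to 10, h2=12; 10,9 taken -> place at 8.
362 hashes to 11, h2=3; 11 taken -> place at 1.
918 hashes to 8, h2=7; 8 taken -> place at 2.
Table: [-, 362, 918, 700, -, -, -, -, 179, 947, 11, 388, -]

947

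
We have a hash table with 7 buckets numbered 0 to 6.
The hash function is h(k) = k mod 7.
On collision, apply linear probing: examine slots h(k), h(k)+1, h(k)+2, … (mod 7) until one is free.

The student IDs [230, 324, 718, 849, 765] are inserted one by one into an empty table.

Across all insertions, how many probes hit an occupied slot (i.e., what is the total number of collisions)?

4

230 hashes to 6; slot 6 is free → place at 6.
324 hashes to 2; slot 2 is free → place at 2.
718 hashes to 4; slot 4 is free → place at 4.
849 hashes to 2; 2 taken → place at 3.
765 hashes to 2; 2,3,4 taken → place at 5.
Table: [., ., 324, 849, 718, 765, 230]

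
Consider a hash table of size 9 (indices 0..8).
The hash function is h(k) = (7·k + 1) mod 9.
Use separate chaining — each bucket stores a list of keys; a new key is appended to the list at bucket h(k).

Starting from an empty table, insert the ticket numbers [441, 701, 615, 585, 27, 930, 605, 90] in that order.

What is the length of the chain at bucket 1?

Insert 441: h=1, bucket 1 empty → new chain.
Insert 701: h=3, bucket 3 empty → new chain.
Insert 615: h=4, bucket 4 empty → new chain.
Insert 585: h=1, bucket 1 nonempty → append to chain.
Insert 27: h=1, bucket 1 nonempty → append to chain.
Insert 930: h=4, bucket 4 nonempty → append to chain.
Insert 605: h=6, bucket 6 empty → new chain.
Insert 90: h=1, bucket 1 nonempty → append to chain.
Final buckets:
0: _
1: 441 -> 585 -> 27 -> 90
2: _
3: 701
4: 615 -> 930
5: _
6: 605
7: _
8: _

4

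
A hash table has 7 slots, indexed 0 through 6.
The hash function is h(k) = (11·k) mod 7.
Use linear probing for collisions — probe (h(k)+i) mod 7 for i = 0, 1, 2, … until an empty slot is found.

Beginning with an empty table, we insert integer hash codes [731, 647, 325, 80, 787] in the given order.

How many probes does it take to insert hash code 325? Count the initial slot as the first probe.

3

731: h=5 → slot 5
647: h=5, probe 5,6 → slot 6
325: h=5, probe 5,6,0 → slot 0
80: h=5, probe 5,6,0,1 → slot 1
787: h=5, probe 5,6,0,1,2 → slot 2
Table: [325, 80, 787, ∅, ∅, 731, 647]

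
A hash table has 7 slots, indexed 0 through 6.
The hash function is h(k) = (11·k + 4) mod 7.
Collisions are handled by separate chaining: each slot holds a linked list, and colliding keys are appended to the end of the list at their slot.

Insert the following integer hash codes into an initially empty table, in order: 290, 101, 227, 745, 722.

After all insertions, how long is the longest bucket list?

290 -> bucket 2
101 -> bucket 2 (collision)
227 -> bucket 2 (collision)
745 -> bucket 2 (collision)
722 -> bucket 1
Final buckets:
0: ∅
1: 722
2: 290 -> 101 -> 227 -> 745
3: ∅
4: ∅
5: ∅
6: ∅

4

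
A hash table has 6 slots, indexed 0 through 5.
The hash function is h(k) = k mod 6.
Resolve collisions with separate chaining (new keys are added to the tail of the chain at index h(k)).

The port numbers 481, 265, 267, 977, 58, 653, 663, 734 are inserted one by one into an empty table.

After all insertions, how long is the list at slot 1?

2

481 -> bucket 1
265 -> bucket 1 (collision)
267 -> bucket 3
977 -> bucket 5
58 -> bucket 4
653 -> bucket 5 (collision)
663 -> bucket 3 (collision)
734 -> bucket 2
Final buckets:
0: _
1: 481 -> 265
2: 734
3: 267 -> 663
4: 58
5: 977 -> 653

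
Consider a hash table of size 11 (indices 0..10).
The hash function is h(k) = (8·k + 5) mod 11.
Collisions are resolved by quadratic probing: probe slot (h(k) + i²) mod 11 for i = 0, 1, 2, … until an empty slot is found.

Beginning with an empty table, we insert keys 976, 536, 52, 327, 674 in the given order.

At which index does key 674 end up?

8

976 hashes to 3; slot 3 is free -> place at 3.
536 hashes to 3; 3 taken -> place at 4.
52 hashes to 3; 3,4 taken -> place at 7.
327 hashes to 3; 3,4,7 taken -> place at 1.
674 hashes to 7; 7 taken -> place at 8.
Table: [—, 327, —, 976, 536, —, —, 52, 674, —, —]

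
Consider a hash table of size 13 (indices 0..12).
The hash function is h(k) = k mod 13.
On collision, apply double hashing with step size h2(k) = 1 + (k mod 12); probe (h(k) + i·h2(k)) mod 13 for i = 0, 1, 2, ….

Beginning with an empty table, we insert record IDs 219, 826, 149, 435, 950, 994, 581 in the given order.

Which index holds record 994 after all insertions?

4

219: h=11 → slot 11
826: h=7 → slot 7
149: h=6 → slot 6
435: h=6, h2=4, probe 6,10 → slot 10
950: h=1 → slot 1
994: h=6, h2=11, probe 6,4 → slot 4
581: h=9 → slot 9
Table: [., 950, ., ., 994, ., 149, 826, ., 581, 435, 219, .]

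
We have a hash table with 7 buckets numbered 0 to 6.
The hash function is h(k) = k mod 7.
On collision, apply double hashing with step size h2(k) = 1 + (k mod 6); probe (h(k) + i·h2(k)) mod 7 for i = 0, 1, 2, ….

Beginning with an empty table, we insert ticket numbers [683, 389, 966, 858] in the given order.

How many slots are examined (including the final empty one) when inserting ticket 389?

683 hashes to 4; slot 4 is free => place at 4.
389 hashes to 4, h2=6; 4 taken => place at 3.
966 hashes to 0; slot 0 is free => place at 0.
858 hashes to 4, h2=1; 4 taken => place at 5.
Table: [966, _, _, 389, 683, 858, _]

2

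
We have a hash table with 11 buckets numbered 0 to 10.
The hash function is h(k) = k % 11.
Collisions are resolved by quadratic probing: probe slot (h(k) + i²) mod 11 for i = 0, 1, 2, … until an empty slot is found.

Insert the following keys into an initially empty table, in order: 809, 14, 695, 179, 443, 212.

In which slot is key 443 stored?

Insert 809: h=6, slot 6 empty -> index 6.
Insert 14: h=3, slot 3 empty -> index 3.
Insert 695: h=2, slot 2 empty -> index 2.
Insert 179: h=3, slot 3 occupied -> index 4.
Insert 443: h=3, slots 3,4 occupied -> index 7.
Insert 212: h=3, slots 3,4,7 occupied -> index 1.
Table: [∅, 212, 695, 14, 179, ∅, 809, 443, ∅, ∅, ∅]

7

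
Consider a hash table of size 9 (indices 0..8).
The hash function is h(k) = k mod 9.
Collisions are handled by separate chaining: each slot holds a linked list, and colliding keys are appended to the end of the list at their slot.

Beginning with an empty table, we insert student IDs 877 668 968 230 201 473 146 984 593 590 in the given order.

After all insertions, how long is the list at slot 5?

4

Insert 877: h=4, bucket 4 empty -> new chain.
Insert 668: h=2, bucket 2 empty -> new chain.
Insert 968: h=5, bucket 5 empty -> new chain.
Insert 230: h=5, bucket 5 nonempty -> append to chain.
Insert 201: h=3, bucket 3 empty -> new chain.
Insert 473: h=5, bucket 5 nonempty -> append to chain.
Insert 146: h=2, bucket 2 nonempty -> append to chain.
Insert 984: h=3, bucket 3 nonempty -> append to chain.
Insert 593: h=8, bucket 8 empty -> new chain.
Insert 590: h=5, bucket 5 nonempty -> append to chain.
Final buckets:
0: -
1: -
2: 668 -> 146
3: 201 -> 984
4: 877
5: 968 -> 230 -> 473 -> 590
6: -
7: -
8: 593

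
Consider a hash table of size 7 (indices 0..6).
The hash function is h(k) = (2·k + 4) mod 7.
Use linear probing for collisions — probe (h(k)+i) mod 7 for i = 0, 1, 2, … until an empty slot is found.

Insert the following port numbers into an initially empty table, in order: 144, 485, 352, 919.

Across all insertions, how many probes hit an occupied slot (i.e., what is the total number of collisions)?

144: h=5 → slot 5
485: h=1 → slot 1
352: h=1, probe 1,2 → slot 2
919: h=1, probe 1,2,3 → slot 3
Table: [., 485, 352, 919, ., 144, .]

3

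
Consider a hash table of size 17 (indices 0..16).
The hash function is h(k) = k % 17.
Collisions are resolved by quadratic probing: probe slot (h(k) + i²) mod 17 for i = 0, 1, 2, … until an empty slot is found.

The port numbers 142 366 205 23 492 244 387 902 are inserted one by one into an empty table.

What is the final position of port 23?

Insert 142: h=6, slot 6 empty => index 6.
Insert 366: h=9, slot 9 empty => index 9.
Insert 205: h=1, slot 1 empty => index 1.
Insert 23: h=6, slot 6 occupied => index 7.
Insert 492: h=16, slot 16 empty => index 16.
Insert 244: h=6, slots 6,7 occupied => index 10.
Insert 387: h=13, slot 13 empty => index 13.
Insert 902: h=1, slot 1 occupied => index 2.
Table: [-, 205, 902, -, -, -, 142, 23, -, 366, 244, -, -, 387, -, -, 492]

7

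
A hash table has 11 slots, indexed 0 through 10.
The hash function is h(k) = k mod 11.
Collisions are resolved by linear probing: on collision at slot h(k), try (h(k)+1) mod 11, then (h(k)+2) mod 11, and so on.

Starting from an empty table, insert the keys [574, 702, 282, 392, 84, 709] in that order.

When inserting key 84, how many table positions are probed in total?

574: h=2 → slot 2
702: h=9 → slot 9
282: h=7 → slot 7
392: h=7, probe 7,8 → slot 8
84: h=7, probe 7,8,9,10 → slot 10
709: h=5 → slot 5
Table: [-, -, 574, -, -, 709, -, 282, 392, 702, 84]

4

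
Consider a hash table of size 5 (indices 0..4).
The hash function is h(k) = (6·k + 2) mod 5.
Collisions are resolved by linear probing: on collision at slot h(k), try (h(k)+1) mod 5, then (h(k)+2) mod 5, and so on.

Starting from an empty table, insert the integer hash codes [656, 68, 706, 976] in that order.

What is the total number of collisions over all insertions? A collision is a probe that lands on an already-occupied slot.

4

Insert 656: h=3, slot 3 empty => index 3.
Insert 68: h=0, slot 0 empty => index 0.
Insert 706: h=3, slot 3 occupied => index 4.
Insert 976: h=3, slots 3,4,0 occupied => index 1.
Table: [68, 976, —, 656, 706]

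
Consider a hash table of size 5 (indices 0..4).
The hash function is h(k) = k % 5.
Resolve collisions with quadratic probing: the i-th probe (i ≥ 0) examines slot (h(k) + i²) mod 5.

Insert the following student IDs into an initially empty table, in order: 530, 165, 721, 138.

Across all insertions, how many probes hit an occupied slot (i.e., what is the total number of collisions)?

2

530: h=0 -> slot 0
165: h=0, probe 0,1 -> slot 1
721: h=1, probe 1,2 -> slot 2
138: h=3 -> slot 3
Table: [530, 165, 721, 138, _]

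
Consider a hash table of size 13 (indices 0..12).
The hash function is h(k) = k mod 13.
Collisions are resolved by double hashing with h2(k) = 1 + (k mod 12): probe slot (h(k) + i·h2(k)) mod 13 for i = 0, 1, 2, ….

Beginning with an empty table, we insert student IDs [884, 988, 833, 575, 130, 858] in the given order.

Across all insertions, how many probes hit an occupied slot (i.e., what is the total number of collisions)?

3

Insert 884: h=0, slot 0 empty -> index 0.
Insert 988: h=0, h2=5, slot 0 occupied -> index 5.
Insert 833: h=1, slot 1 empty -> index 1.
Insert 575: h=3, slot 3 empty -> index 3.
Insert 130: h=0, h2=11, slot 0 occupied -> index 11.
Insert 858: h=0, h2=7, slot 0 occupied -> index 7.
Table: [884, 833, _, 575, _, 988, _, 858, _, _, _, 130, _]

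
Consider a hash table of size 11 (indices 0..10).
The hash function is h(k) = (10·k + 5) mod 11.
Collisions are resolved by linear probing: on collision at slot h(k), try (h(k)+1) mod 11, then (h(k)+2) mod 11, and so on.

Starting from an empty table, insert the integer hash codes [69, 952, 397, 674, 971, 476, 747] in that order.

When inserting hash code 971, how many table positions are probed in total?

69 hashes to 2; slot 2 is free => place at 2.
952 hashes to 10; slot 10 is free => place at 10.
397 hashes to 4; slot 4 is free => place at 4.
674 hashes to 2; 2 taken => place at 3.
971 hashes to 2; 2,3,4 taken => place at 5.
476 hashes to 2; 2,3,4,5 taken => place at 6.
747 hashes to 6; 6 taken => place at 7.
Table: [_, _, 69, 674, 397, 971, 476, 747, _, _, 952]

4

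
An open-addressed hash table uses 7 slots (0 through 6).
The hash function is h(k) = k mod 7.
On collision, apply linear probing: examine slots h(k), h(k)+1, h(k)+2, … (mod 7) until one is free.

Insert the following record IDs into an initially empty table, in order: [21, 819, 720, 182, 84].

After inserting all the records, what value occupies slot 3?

84

21 hashes to 0; slot 0 is free → place at 0.
819 hashes to 0; 0 taken → place at 1.
720 hashes to 6; slot 6 is free → place at 6.
182 hashes to 0; 0,1 taken → place at 2.
84 hashes to 0; 0,1,2 taken → place at 3.
Table: [21, 819, 182, 84, ., ., 720]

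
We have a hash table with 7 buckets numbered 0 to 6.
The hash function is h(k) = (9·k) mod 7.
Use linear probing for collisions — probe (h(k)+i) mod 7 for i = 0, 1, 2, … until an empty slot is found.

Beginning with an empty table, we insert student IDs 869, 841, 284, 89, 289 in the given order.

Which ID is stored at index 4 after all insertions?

869: h=2 → slot 2
841: h=2, probe 2,3 → slot 3
284: h=1 → slot 1
89: h=3, probe 3,4 → slot 4
289: h=4, probe 4,5 → slot 5
Table: [-, 284, 869, 841, 89, 289, -]

89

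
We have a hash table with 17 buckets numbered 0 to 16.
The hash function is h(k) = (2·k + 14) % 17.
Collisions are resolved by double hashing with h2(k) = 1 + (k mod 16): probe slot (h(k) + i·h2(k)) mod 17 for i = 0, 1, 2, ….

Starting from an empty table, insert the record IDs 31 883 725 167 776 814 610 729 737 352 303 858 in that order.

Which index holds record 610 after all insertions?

13

31: h=8 => slot 8
883: h=12 => slot 12
725: h=2 => slot 2
167: h=8, h2=8, probe 8,16 => slot 16
776: h=2, h2=9, probe 2,11 => slot 11
814: h=10 => slot 10
610: h=10, h2=3, probe 10,13 => slot 13
729: h=10, h2=10, probe 10,3 => slot 3
737: h=9 => slot 9
352: h=4 => slot 4
303: h=8, h2=16, probe 8,7 => slot 7
858: h=13, h2=11, probe 13,7,1 => slot 1
Table: [_, 858, 725, 729, 352, _, _, 303, 31, 737, 814, 776, 883, 610, _, _, 167]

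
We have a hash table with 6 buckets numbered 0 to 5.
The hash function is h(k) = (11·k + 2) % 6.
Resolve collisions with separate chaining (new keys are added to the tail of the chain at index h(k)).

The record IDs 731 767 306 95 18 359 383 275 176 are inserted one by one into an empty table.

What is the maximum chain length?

Insert 731: h=3, bucket 3 empty -> new chain.
Insert 767: h=3, bucket 3 nonempty -> append to chain.
Insert 306: h=2, bucket 2 empty -> new chain.
Insert 95: h=3, bucket 3 nonempty -> append to chain.
Insert 18: h=2, bucket 2 nonempty -> append to chain.
Insert 359: h=3, bucket 3 nonempty -> append to chain.
Insert 383: h=3, bucket 3 nonempty -> append to chain.
Insert 275: h=3, bucket 3 nonempty -> append to chain.
Insert 176: h=0, bucket 0 empty -> new chain.
Final buckets:
0: 176
1: .
2: 306 -> 18
3: 731 -> 767 -> 95 -> 359 -> 383 -> 275
4: .
5: .

6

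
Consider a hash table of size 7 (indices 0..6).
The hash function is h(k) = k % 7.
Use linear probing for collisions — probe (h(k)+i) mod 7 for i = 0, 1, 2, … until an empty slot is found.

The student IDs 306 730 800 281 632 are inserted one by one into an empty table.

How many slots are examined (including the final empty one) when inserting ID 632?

3

306 hashes to 5; slot 5 is free → place at 5.
730 hashes to 2; slot 2 is free → place at 2.
800 hashes to 2; 2 taken → place at 3.
281 hashes to 1; slot 1 is free → place at 1.
632 hashes to 2; 2,3 taken → place at 4.
Table: [-, 281, 730, 800, 632, 306, -]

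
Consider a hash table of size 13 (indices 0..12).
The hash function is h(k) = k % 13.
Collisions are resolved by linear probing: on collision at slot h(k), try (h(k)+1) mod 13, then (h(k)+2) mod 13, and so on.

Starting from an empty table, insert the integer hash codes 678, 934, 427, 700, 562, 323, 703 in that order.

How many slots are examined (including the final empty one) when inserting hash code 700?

678 hashes to 2; slot 2 is free → place at 2.
934 hashes to 11; slot 11 is free → place at 11.
427 hashes to 11; 11 taken → place at 12.
700 hashes to 11; 11,12 taken → place at 0.
562 hashes to 3; slot 3 is free → place at 3.
323 hashes to 11; 11,12,0 taken → place at 1.
703 hashes to 1; 1,2,3 taken → place at 4.
Table: [700, 323, 678, 562, 703, —, —, —, —, —, —, 934, 427]

3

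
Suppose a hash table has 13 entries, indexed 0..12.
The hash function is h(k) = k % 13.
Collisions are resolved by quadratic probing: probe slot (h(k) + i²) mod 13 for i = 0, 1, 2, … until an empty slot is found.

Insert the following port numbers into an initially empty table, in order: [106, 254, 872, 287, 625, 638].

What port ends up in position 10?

106: h=2 => slot 2
254: h=7 => slot 7
872: h=1 => slot 1
287: h=1, probe 1,2,5 => slot 5
625: h=1, probe 1,2,5,10 => slot 10
638: h=1, probe 1,2,5,10,4 => slot 4
Table: [∅, 872, 106, ∅, 638, 287, ∅, 254, ∅, ∅, 625, ∅, ∅]

625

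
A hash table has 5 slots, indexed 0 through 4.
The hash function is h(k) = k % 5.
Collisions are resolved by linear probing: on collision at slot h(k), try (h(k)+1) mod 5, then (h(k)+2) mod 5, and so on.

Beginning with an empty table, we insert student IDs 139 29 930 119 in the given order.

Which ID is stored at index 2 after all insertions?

139: h=4 => slot 4
29: h=4, probe 4,0 => slot 0
930: h=0, probe 0,1 => slot 1
119: h=4, probe 4,0,1,2 => slot 2
Table: [29, 930, 119, ∅, 139]

119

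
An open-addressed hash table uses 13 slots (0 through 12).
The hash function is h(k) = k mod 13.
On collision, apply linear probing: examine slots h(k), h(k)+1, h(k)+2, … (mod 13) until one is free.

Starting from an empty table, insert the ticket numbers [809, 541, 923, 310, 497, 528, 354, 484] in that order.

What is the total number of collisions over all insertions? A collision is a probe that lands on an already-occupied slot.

Insert 809: h=3, slot 3 empty → index 3.
Insert 541: h=8, slot 8 empty → index 8.
Insert 923: h=0, slot 0 empty → index 0.
Insert 310: h=11, slot 11 empty → index 11.
Insert 497: h=3, slot 3 occupied → index 4.
Insert 528: h=8, slot 8 occupied → index 9.
Insert 354: h=3, slots 3,4 occupied → index 5.
Insert 484: h=3, slots 3,4,5 occupied → index 6.
Table: [923, ., ., 809, 497, 354, 484, ., 541, 528, ., 310, .]

7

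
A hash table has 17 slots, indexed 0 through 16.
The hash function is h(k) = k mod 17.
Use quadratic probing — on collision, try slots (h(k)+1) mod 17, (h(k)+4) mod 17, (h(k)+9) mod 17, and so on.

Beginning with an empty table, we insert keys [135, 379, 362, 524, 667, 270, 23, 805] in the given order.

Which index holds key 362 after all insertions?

6

Insert 135: h=16, slot 16 empty → index 16.
Insert 379: h=5, slot 5 empty → index 5.
Insert 362: h=5, slot 5 occupied → index 6.
Insert 524: h=14, slot 14 empty → index 14.
Insert 667: h=4, slot 4 empty → index 4.
Insert 270: h=15, slot 15 empty → index 15.
Insert 23: h=6, slot 6 occupied → index 7.
Insert 805: h=6, slots 6,7 occupied → index 10.
Table: [∅, ∅, ∅, ∅, 667, 379, 362, 23, ∅, ∅, 805, ∅, ∅, ∅, 524, 270, 135]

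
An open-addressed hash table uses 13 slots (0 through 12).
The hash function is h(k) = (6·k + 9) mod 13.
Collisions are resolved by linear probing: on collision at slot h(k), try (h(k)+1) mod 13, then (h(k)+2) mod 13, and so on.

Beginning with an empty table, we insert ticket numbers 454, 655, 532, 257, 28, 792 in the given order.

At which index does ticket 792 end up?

6

454 hashes to 3; slot 3 is free -> place at 3.
655 hashes to 0; slot 0 is free -> place at 0.
532 hashes to 3; 3 taken -> place at 4.
257 hashes to 4; 4 taken -> place at 5.
28 hashes to 8; slot 8 is free -> place at 8.
792 hashes to 3; 3,4,5 taken -> place at 6.
Table: [655, ∅, ∅, 454, 532, 257, 792, ∅, 28, ∅, ∅, ∅, ∅]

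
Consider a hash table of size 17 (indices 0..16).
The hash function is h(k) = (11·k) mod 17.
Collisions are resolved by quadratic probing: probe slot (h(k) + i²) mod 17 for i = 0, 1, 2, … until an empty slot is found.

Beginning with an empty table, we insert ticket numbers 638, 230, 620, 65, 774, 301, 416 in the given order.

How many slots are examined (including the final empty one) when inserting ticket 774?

4

638: h=14 → slot 14
230: h=14, probe 14,15 → slot 15
620: h=3 → slot 3
65: h=1 → slot 1
774: h=14, probe 14,15,1,6 → slot 6
301: h=13 → slot 13
416: h=3, probe 3,4 → slot 4
Table: [-, 65, -, 620, 416, -, 774, -, -, -, -, -, -, 301, 638, 230, -]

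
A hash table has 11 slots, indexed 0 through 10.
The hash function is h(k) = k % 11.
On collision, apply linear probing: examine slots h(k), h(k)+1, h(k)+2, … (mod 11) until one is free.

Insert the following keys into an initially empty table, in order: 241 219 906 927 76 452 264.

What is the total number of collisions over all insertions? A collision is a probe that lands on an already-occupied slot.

9

241 hashes to 10; slot 10 is free => place at 10.
219 hashes to 10; 10 taken => place at 0.
906 hashes to 4; slot 4 is free => place at 4.
927 hashes to 3; slot 3 is free => place at 3.
76 hashes to 10; 10,0 taken => place at 1.
452 hashes to 1; 1 taken => place at 2.
264 hashes to 0; 0,1,2,3,4 taken => place at 5.
Table: [219, 76, 452, 927, 906, 264, —, —, —, —, 241]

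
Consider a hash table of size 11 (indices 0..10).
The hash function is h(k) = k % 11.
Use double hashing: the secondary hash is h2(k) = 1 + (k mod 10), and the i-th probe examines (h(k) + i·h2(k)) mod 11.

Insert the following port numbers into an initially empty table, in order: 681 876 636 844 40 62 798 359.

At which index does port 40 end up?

Insert 681: h=10, slot 10 empty => index 10.
Insert 876: h=7, slot 7 empty => index 7.
Insert 636: h=9, slot 9 empty => index 9.
Insert 844: h=8, slot 8 empty => index 8.
Insert 40: h=7, h2=1, slots 7,8,9,10 occupied => index 0.
Insert 62: h=7, h2=3, slots 7,10 occupied => index 2.
Insert 798: h=6, slot 6 empty => index 6.
Insert 359: h=7, h2=10, slots 7,6 occupied => index 5.
Table: [40, -, 62, -, -, 359, 798, 876, 844, 636, 681]

0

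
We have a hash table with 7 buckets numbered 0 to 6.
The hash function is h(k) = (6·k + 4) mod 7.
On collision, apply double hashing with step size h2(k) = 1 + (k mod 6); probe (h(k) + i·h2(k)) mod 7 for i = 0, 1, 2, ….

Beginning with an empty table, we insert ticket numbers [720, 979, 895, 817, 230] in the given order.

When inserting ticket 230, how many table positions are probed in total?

720: h=5 => slot 5
979: h=5, h2=2, probe 5,0 => slot 0
895: h=5, h2=2, probe 5,0,2 => slot 2
817: h=6 => slot 6
230: h=5, h2=3, probe 5,1 => slot 1
Table: [979, 230, 895, ., ., 720, 817]

2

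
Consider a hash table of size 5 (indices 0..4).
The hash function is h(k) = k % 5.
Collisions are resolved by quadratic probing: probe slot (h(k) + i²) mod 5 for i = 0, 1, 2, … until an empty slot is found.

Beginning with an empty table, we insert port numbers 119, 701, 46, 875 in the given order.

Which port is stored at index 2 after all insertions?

Insert 119: h=4, slot 4 empty → index 4.
Insert 701: h=1, slot 1 empty → index 1.
Insert 46: h=1, slot 1 occupied → index 2.
Insert 875: h=0, slot 0 empty → index 0.
Table: [875, 701, 46, —, 119]

46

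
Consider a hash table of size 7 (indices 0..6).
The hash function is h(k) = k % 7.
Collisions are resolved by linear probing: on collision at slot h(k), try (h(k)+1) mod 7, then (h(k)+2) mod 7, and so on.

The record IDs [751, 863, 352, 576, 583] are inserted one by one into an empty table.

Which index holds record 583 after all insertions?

6

751 hashes to 2; slot 2 is free -> place at 2.
863 hashes to 2; 2 taken -> place at 3.
352 hashes to 2; 2,3 taken -> place at 4.
576 hashes to 2; 2,3,4 taken -> place at 5.
583 hashes to 2; 2,3,4,5 taken -> place at 6.
Table: [—, —, 751, 863, 352, 576, 583]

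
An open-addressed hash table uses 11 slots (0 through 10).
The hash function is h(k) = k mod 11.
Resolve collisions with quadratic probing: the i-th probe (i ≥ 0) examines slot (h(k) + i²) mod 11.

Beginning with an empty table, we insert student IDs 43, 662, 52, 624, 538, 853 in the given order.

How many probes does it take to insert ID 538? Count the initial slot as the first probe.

2

43 hashes to 10; slot 10 is free -> place at 10.
662 hashes to 2; slot 2 is free -> place at 2.
52 hashes to 8; slot 8 is free -> place at 8.
624 hashes to 8; 8 taken -> place at 9.
538 hashes to 10; 10 taken -> place at 0.
853 hashes to 6; slot 6 is free -> place at 6.
Table: [538, _, 662, _, _, _, 853, _, 52, 624, 43]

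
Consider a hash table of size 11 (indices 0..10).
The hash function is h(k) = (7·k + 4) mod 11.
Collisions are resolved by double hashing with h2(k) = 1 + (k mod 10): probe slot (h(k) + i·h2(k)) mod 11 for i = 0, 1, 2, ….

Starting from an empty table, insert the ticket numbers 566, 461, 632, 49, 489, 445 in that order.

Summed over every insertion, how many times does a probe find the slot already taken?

5

Insert 566: h=6, slot 6 empty => index 6.
Insert 461: h=8, slot 8 empty => index 8.
Insert 632: h=6, h2=3, slot 6 occupied => index 9.
Insert 49: h=6, h2=10, slot 6 occupied => index 5.
Insert 489: h=6, h2=10, slots 6,5 occupied => index 4.
Insert 445: h=6, h2=6, slot 6 occupied => index 1.
Table: [-, 445, -, -, 489, 49, 566, -, 461, 632, -]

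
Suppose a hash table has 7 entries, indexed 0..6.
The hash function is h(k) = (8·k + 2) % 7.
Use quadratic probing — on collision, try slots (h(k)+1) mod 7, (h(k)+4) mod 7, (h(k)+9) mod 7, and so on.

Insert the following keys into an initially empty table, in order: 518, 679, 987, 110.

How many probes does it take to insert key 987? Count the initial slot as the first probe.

Insert 518: h=2, slot 2 empty => index 2.
Insert 679: h=2, slot 2 occupied => index 3.
Insert 987: h=2, slots 2,3 occupied => index 6.
Insert 110: h=0, slot 0 empty => index 0.
Table: [110, ., 518, 679, ., ., 987]

3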